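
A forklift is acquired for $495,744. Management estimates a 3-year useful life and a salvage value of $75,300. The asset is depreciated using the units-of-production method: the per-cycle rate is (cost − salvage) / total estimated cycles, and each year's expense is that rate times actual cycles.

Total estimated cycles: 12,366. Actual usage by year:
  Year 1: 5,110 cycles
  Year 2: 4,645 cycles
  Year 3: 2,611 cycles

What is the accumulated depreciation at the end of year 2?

Depreciable base = $495,744 − $75,300 = $420,444.
Rate = $420,444 / 12,366 cycles = $34 per cycle.
Year 1: 5,110 × $34 = $173,740. Book value $322,004.
Year 2: 4,645 × $34 = $157,930. Book value $164,074.
Accumulated through year 2 = $495,744 − $164,074 = $331,670.

$331,670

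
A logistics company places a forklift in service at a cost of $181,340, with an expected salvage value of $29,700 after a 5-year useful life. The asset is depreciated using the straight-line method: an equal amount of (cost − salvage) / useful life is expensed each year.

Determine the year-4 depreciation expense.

$30,328

Depreciable base = $181,340 − $29,700 = $151,640.
Annual expense = $151,640 / 5 = $30,328.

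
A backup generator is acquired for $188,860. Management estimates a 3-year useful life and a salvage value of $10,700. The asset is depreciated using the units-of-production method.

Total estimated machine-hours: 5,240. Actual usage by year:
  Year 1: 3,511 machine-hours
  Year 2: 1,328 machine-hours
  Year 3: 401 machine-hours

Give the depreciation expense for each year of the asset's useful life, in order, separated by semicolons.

$119,374; $45,152; $13,634

Depreciable base = $188,860 − $10,700 = $178,160.
Rate = $178,160 / 5,240 machine-hours = $34 per machine-hour.
Year 1: 3,511 × $34 = $119,374. Book value $69,486.
Year 2: 1,328 × $34 = $45,152. Book value $24,334.
Year 3: 401 × $34 = $13,634. Book value $10,700.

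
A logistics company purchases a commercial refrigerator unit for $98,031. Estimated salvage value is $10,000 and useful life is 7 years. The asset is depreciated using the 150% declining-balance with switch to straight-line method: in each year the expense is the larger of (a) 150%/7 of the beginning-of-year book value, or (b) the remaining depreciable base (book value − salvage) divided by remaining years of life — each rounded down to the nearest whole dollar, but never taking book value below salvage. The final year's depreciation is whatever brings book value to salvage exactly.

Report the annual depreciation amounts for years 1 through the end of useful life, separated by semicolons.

$21,006; $16,505; $12,968; $10,189; $9,121; $9,121; $9,121

Depreciable base = $98,031 − $10,000 = $88,031.
Year 1: DB = ⌊$98,031 × 150%/7⌋ = $21,006; SL = ⌊$88,031/7⌋ = $12,575 → take DB $21,006. Book value $77,025.
Year 2: DB = ⌊$77,025 × 150%/7⌋ = $16,505; SL = ⌊$67,025/6⌋ = $11,170 → take DB $16,505. Book value $60,520.
Year 3: DB = ⌊$60,520 × 150%/7⌋ = $12,968; SL = ⌊$50,520/5⌋ = $10,104 → take DB $12,968. Book value $47,552.
Year 4: DB = ⌊$47,552 × 150%/7⌋ = $10,189; SL = ⌊$37,552/4⌋ = $9,388 → take DB $10,189. Book value $37,363.
Year 5: DB = ⌊$37,363 × 150%/7⌋ = $8,006; SL = ⌊$27,363/3⌋ = $9,121 → take SL $9,121. Book value $28,242.
Year 6: DB = ⌊$28,242 × 150%/7⌋ = $6,051; SL = ⌊$18,242/2⌋ = $9,121 → take SL $9,121. Book value $19,121.
Year 7 (final): $19,121 − $10,000 = $9,121. Book value $10,000.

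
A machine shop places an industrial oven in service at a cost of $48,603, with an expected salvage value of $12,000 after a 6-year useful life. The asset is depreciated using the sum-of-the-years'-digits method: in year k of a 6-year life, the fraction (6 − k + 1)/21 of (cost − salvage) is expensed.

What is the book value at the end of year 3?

Depreciable base = $48,603 − $12,000 = $36,603.
Sum of the years' digits = 6+5+4+3+2+1 = 21.
Year 1: $36,603 × 6/21 = $10,458. Book value $38,145.
Year 2: $36,603 × 5/21 = $8,715. Book value $29,430.
Year 3: $36,603 × 4/21 = $6,972. Book value $22,458.

$22,458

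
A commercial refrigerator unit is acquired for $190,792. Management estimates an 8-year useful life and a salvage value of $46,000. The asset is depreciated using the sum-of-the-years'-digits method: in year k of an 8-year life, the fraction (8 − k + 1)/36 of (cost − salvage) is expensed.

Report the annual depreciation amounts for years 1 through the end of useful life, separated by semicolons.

$32,176; $28,154; $24,132; $20,110; $16,088; $12,066; $8,044; $4,022

Depreciable base = $190,792 − $46,000 = $144,792.
Sum of the years' digits = 8+7+6+5+4+3+2+1 = 36.
Year 1: $144,792 × 8/36 = $32,176. Book value $158,616.
Year 2: $144,792 × 7/36 = $28,154. Book value $130,462.
Year 3: $144,792 × 6/36 = $24,132. Book value $106,330.
Year 4: $144,792 × 5/36 = $20,110. Book value $86,220.
Year 5: $144,792 × 4/36 = $16,088. Book value $70,132.
Year 6: $144,792 × 3/36 = $12,066. Book value $58,066.
Year 7: $144,792 × 2/36 = $8,044. Book value $50,022.
Year 8: $144,792 × 1/36 = $4,022. Book value $46,000.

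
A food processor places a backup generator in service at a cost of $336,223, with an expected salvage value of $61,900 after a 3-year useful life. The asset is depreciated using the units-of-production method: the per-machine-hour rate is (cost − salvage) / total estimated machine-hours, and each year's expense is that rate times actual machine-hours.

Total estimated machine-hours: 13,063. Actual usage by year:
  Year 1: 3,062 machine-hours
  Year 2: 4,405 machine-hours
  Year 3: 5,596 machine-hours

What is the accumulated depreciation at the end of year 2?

Depreciable base = $336,223 − $61,900 = $274,323.
Rate = $274,323 / 13,063 machine-hours = $21 per machine-hour.
Year 1: 3,062 × $21 = $64,302. Book value $271,921.
Year 2: 4,405 × $21 = $92,505. Book value $179,416.
Accumulated through year 2 = $336,223 − $179,416 = $156,807.

$156,807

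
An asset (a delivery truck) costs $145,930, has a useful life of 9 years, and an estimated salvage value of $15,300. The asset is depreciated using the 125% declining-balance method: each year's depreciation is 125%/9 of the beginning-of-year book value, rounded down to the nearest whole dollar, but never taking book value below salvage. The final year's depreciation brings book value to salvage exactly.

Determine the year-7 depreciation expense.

$8,263

Depreciable base = $145,930 − $15,300 = $130,630.
Year 1: ⌊$145,930 × 125%/9⌋ = $20,268. Book value $125,662.
Year 2: ⌊$125,662 × 125%/9⌋ = $17,453. Book value $108,209.
Year 3: ⌊$108,209 × 125%/9⌋ = $15,029. Book value $93,180.
Year 4: ⌊$93,180 × 125%/9⌋ = $12,941. Book value $80,239.
Year 5: ⌊$80,239 × 125%/9⌋ = $11,144. Book value $69,095.
Year 6: ⌊$69,095 × 125%/9⌋ = $9,596. Book value $59,499.
Year 7: ⌊$59,499 × 125%/9⌋ = $8,263. Book value $51,236.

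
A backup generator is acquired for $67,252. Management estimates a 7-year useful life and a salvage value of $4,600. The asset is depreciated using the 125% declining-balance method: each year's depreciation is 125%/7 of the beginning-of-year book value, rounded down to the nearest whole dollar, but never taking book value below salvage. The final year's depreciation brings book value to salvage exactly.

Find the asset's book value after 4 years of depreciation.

$30,620

Depreciable base = $67,252 − $4,600 = $62,652.
Year 1: ⌊$67,252 × 125%/7⌋ = $12,009. Book value $55,243.
Year 2: ⌊$55,243 × 125%/7⌋ = $9,864. Book value $45,379.
Year 3: ⌊$45,379 × 125%/7⌋ = $8,103. Book value $37,276.
Year 4: ⌊$37,276 × 125%/7⌋ = $6,656. Book value $30,620.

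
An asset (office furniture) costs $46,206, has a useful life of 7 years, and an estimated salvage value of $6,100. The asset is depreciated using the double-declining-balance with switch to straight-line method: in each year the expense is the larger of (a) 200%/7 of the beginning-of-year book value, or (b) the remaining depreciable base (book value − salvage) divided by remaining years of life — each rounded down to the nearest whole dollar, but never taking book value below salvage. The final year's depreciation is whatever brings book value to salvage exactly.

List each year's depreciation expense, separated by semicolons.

$13,201; $9,430; $6,735; $4,811; $3,436; $2,455; $38

Depreciable base = $46,206 − $6,100 = $40,106.
Year 1: DB = ⌊$46,206 × 200%/7⌋ = $13,201; SL = ⌊$40,106/7⌋ = $5,729 → take DB $13,201. Book value $33,005.
Year 2: DB = ⌊$33,005 × 200%/7⌋ = $9,430; SL = ⌊$26,905/6⌋ = $4,484 → take DB $9,430. Book value $23,575.
Year 3: DB = ⌊$23,575 × 200%/7⌋ = $6,735; SL = ⌊$17,475/5⌋ = $3,495 → take DB $6,735. Book value $16,840.
Year 4: DB = ⌊$16,840 × 200%/7⌋ = $4,811; SL = ⌊$10,740/4⌋ = $2,685 → take DB $4,811. Book value $12,029.
Year 5: DB = ⌊$12,029 × 200%/7⌋ = $3,436; SL = ⌊$5,929/3⌋ = $1,976 → take DB $3,436. Book value $8,593.
Year 6: DB = ⌊$8,593 × 200%/7⌋ = $2,455; SL = ⌊$2,493/2⌋ = $1,246 → take DB $2,455. Book value $6,138.
Year 7 (final): $6,138 − $6,100 = $38. Book value $6,100.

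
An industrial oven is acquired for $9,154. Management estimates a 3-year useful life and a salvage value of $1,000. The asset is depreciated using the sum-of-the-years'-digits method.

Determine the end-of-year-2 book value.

$2,359

Depreciable base = $9,154 − $1,000 = $8,154.
Sum of the years' digits = 3+2+1 = 6.
Year 1: $8,154 × 3/6 = $4,077. Book value $5,077.
Year 2: $8,154 × 2/6 = $2,718. Book value $2,359.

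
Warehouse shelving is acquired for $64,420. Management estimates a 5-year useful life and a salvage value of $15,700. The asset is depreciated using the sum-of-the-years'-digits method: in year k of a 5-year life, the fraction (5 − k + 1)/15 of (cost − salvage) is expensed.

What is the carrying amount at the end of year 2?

Depreciable base = $64,420 − $15,700 = $48,720.
Sum of the years' digits = 5+4+3+2+1 = 15.
Year 1: $48,720 × 5/15 = $16,240. Book value $48,180.
Year 2: $48,720 × 4/15 = $12,992. Book value $35,188.

$35,188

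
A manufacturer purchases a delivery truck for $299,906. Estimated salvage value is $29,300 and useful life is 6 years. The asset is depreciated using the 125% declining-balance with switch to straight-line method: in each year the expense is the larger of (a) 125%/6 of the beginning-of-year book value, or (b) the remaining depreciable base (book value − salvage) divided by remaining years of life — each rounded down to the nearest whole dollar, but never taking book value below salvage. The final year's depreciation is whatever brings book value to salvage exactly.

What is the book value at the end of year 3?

Depreciable base = $299,906 − $29,300 = $270,606.
Year 1: DB = ⌊$299,906 × 125%/6⌋ = $62,480; SL = ⌊$270,606/6⌋ = $45,101 → take DB $62,480. Book value $237,426.
Year 2: DB = ⌊$237,426 × 125%/6⌋ = $49,463; SL = ⌊$208,126/5⌋ = $41,625 → take DB $49,463. Book value $187,963.
Year 3: DB = ⌊$187,963 × 125%/6⌋ = $39,158; SL = ⌊$158,663/4⌋ = $39,665 → take SL $39,665. Book value $148,298.

$148,298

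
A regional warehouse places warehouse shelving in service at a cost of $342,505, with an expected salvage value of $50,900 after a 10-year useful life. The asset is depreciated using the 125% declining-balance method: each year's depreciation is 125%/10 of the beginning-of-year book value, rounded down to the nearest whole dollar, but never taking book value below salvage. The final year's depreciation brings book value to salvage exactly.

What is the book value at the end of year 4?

Depreciable base = $342,505 − $50,900 = $291,605.
Year 1: ⌊$342,505 × 125%/10⌋ = $42,813. Book value $299,692.
Year 2: ⌊$299,692 × 125%/10⌋ = $37,461. Book value $262,231.
Year 3: ⌊$262,231 × 125%/10⌋ = $32,778. Book value $229,453.
Year 4: ⌊$229,453 × 125%/10⌋ = $28,681. Book value $200,772.

$200,772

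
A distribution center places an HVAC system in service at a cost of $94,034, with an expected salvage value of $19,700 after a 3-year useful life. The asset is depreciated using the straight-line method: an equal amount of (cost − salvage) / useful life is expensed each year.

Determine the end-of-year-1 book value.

$69,256

Depreciable base = $94,034 − $19,700 = $74,334.
Annual expense = $74,334 / 3 = $24,778.
End of year 1: book value $69,256.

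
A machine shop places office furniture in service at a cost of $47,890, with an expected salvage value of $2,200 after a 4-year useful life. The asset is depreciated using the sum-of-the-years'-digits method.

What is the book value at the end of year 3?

Depreciable base = $47,890 − $2,200 = $45,690.
Sum of the years' digits = 4+3+2+1 = 10.
Year 1: $45,690 × 4/10 = $18,276. Book value $29,614.
Year 2: $45,690 × 3/10 = $13,707. Book value $15,907.
Year 3: $45,690 × 2/10 = $9,138. Book value $6,769.

$6,769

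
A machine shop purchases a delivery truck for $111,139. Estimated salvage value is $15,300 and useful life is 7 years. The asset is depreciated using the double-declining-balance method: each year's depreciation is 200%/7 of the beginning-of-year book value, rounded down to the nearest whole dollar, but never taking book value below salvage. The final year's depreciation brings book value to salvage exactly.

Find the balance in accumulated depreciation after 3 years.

Depreciable base = $111,139 − $15,300 = $95,839.
Year 1: ⌊$111,139 × 200%/7⌋ = $31,754. Book value $79,385.
Year 2: ⌊$79,385 × 200%/7⌋ = $22,681. Book value $56,704.
Year 3: ⌊$56,704 × 200%/7⌋ = $16,201. Book value $40,503.
Accumulated through year 3 = $111,139 − $40,503 = $70,636.

$70,636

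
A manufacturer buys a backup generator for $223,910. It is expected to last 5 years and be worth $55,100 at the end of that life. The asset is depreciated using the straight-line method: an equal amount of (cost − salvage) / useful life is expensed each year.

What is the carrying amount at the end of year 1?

Depreciable base = $223,910 − $55,100 = $168,810.
Annual expense = $168,810 / 5 = $33,762.
End of year 1: book value $190,148.

$190,148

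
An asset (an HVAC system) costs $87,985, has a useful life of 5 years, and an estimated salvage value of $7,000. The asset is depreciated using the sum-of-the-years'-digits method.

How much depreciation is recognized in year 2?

Depreciable base = $87,985 − $7,000 = $80,985.
Sum of the years' digits = 5+4+3+2+1 = 15.
Year 1: $80,985 × 5/15 = $26,995. Book value $60,990.
Year 2: $80,985 × 4/15 = $21,596. Book value $39,394.

$21,596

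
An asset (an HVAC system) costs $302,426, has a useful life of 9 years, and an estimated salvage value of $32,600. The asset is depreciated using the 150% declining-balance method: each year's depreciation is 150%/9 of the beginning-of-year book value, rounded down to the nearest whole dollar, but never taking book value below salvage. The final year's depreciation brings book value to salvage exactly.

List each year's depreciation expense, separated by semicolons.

$50,404; $42,003; $35,003; $29,169; $24,307; $20,256; $16,880; $14,067; $37,737

Depreciable base = $302,426 − $32,600 = $269,826.
Year 1: ⌊$302,426 × 150%/9⌋ = $50,404. Book value $252,022.
Year 2: ⌊$252,022 × 150%/9⌋ = $42,003. Book value $210,019.
Year 3: ⌊$210,019 × 150%/9⌋ = $35,003. Book value $175,016.
Year 4: ⌊$175,016 × 150%/9⌋ = $29,169. Book value $145,847.
Year 5: ⌊$145,847 × 150%/9⌋ = $24,307. Book value $121,540.
Year 6: ⌊$121,540 × 150%/9⌋ = $20,256. Book value $101,284.
Year 7: ⌊$101,284 × 150%/9⌋ = $16,880. Book value $84,404.
Year 8: ⌊$84,404 × 150%/9⌋ = $14,067. Book value $70,337.
Year 9 (final): $70,337 − $32,600 = $37,737. Book value $32,600.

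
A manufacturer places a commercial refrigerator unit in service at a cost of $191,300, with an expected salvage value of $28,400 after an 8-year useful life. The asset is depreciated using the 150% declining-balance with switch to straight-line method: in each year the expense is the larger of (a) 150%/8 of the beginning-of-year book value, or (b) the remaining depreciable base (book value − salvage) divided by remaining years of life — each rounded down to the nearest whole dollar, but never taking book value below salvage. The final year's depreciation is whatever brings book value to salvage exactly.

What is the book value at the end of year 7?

Depreciable base = $191,300 − $28,400 = $162,900.
Year 1: DB = ⌊$191,300 × 150%/8⌋ = $35,868; SL = ⌊$162,900/8⌋ = $20,362 → take DB $35,868. Book value $155,432.
Year 2: DB = ⌊$155,432 × 150%/8⌋ = $29,143; SL = ⌊$127,032/7⌋ = $18,147 → take DB $29,143. Book value $126,289.
Year 3: DB = ⌊$126,289 × 150%/8⌋ = $23,679; SL = ⌊$97,889/6⌋ = $16,314 → take DB $23,679. Book value $102,610.
Year 4: DB = ⌊$102,610 × 150%/8⌋ = $19,239; SL = ⌊$74,210/5⌋ = $14,842 → take DB $19,239. Book value $83,371.
Year 5: DB = ⌊$83,371 × 150%/8⌋ = $15,632; SL = ⌊$54,971/4⌋ = $13,742 → take DB $15,632. Book value $67,739.
Year 6: DB = ⌊$67,739 × 150%/8⌋ = $12,701; SL = ⌊$39,339/3⌋ = $13,113 → take SL $13,113. Book value $54,626.
Year 7: DB = ⌊$54,626 × 150%/8⌋ = $10,242; SL = ⌊$26,226/2⌋ = $13,113 → take SL $13,113. Book value $41,513.

$41,513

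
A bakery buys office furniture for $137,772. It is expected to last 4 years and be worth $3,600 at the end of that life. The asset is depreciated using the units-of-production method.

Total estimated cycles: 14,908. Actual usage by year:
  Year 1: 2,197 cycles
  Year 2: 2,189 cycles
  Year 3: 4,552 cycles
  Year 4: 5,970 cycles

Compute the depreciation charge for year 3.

$40,968

Depreciable base = $137,772 − $3,600 = $134,172.
Rate = $134,172 / 14,908 cycles = $9 per cycle.
Year 1: 2,197 × $9 = $19,773. Book value $117,999.
Year 2: 2,189 × $9 = $19,701. Book value $98,298.
Year 3: 4,552 × $9 = $40,968. Book value $57,330.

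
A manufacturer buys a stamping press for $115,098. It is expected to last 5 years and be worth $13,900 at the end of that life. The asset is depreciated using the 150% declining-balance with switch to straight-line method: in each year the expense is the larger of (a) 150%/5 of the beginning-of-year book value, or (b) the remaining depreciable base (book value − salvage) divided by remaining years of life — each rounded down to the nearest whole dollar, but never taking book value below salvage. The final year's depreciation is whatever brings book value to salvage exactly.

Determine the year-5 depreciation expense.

$12,790

Depreciable base = $115,098 − $13,900 = $101,198.
Year 1: DB = ⌊$115,098 × 150%/5⌋ = $34,529; SL = ⌊$101,198/5⌋ = $20,239 → take DB $34,529. Book value $80,569.
Year 2: DB = ⌊$80,569 × 150%/5⌋ = $24,170; SL = ⌊$66,669/4⌋ = $16,667 → take DB $24,170. Book value $56,399.
Year 3: DB = ⌊$56,399 × 150%/5⌋ = $16,919; SL = ⌊$42,499/3⌋ = $14,166 → take DB $16,919. Book value $39,480.
Year 4: DB = ⌊$39,480 × 150%/5⌋ = $11,844; SL = ⌊$25,580/2⌋ = $12,790 → take SL $12,790. Book value $26,690.
Year 5 (final): $26,690 − $13,900 = $12,790. Book value $13,900.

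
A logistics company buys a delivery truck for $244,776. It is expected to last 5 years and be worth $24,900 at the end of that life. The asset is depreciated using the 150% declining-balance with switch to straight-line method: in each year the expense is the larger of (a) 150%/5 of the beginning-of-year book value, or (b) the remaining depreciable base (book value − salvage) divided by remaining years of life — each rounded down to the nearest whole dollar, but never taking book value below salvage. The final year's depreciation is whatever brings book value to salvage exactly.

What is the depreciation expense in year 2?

Depreciable base = $244,776 − $24,900 = $219,876.
Year 1: DB = ⌊$244,776 × 150%/5⌋ = $73,432; SL = ⌊$219,876/5⌋ = $43,975 → take DB $73,432. Book value $171,344.
Year 2: DB = ⌊$171,344 × 150%/5⌋ = $51,403; SL = ⌊$146,444/4⌋ = $36,611 → take DB $51,403. Book value $119,941.

$51,403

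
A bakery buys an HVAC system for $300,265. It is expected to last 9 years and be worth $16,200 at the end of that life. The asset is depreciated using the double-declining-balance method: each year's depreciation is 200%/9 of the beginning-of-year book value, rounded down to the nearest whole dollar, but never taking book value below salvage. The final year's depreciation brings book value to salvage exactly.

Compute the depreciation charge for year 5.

Depreciable base = $300,265 − $16,200 = $284,065.
Year 1: ⌊$300,265 × 200%/9⌋ = $66,725. Book value $233,540.
Year 2: ⌊$233,540 × 200%/9⌋ = $51,897. Book value $181,643.
Year 3: ⌊$181,643 × 200%/9⌋ = $40,365. Book value $141,278.
Year 4: ⌊$141,278 × 200%/9⌋ = $31,395. Book value $109,883.
Year 5: ⌊$109,883 × 200%/9⌋ = $24,418. Book value $85,465.

$24,418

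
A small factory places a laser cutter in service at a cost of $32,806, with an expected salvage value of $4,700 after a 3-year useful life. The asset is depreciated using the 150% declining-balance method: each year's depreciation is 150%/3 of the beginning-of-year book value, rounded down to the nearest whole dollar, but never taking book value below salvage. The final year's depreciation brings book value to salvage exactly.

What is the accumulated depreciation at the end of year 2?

$24,604

Depreciable base = $32,806 − $4,700 = $28,106.
Year 1: ⌊$32,806 × 150%/3⌋ = $16,403. Book value $16,403.
Year 2: ⌊$16,403 × 150%/3⌋ = $8,201. Book value $8,202.
Accumulated through year 2 = $32,806 − $8,202 = $24,604.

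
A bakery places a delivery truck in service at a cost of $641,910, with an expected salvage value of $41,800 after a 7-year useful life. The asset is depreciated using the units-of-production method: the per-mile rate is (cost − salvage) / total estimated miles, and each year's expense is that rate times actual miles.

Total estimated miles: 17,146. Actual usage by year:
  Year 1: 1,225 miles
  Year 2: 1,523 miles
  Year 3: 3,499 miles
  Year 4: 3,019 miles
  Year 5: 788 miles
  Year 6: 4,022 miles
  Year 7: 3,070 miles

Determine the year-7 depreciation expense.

Depreciable base = $641,910 − $41,800 = $600,110.
Rate = $600,110 / 17,146 miles = $35 per mile.
Year 1: 1,225 × $35 = $42,875. Book value $599,035.
Year 2: 1,523 × $35 = $53,305. Book value $545,730.
Year 3: 3,499 × $35 = $122,465. Book value $423,265.
Year 4: 3,019 × $35 = $105,665. Book value $317,600.
Year 5: 788 × $35 = $27,580. Book value $290,020.
Year 6: 4,022 × $35 = $140,770. Book value $149,250.
Year 7: 3,070 × $35 = $107,450. Book value $41,800.

$107,450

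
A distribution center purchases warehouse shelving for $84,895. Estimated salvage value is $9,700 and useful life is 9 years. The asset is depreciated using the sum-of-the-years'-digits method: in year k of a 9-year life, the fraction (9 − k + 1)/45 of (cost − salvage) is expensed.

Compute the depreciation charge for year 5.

Depreciable base = $84,895 − $9,700 = $75,195.
Sum of the years' digits = 9+8+7+6+5+4+3+2+1 = 45.
Year 1: $75,195 × 9/45 = $15,039. Book value $69,856.
Year 2: $75,195 × 8/45 = $13,368. Book value $56,488.
Year 3: $75,195 × 7/45 = $11,697. Book value $44,791.
Year 4: $75,195 × 6/45 = $10,026. Book value $34,765.
Year 5: $75,195 × 5/45 = $8,355. Book value $26,410.

$8,355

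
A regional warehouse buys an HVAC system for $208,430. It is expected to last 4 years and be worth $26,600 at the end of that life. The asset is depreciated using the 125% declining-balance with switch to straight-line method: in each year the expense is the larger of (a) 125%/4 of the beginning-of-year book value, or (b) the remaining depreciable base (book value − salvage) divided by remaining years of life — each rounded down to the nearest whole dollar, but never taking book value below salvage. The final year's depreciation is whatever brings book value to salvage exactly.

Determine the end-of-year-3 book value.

Depreciable base = $208,430 − $26,600 = $181,830.
Year 1: DB = ⌊$208,430 × 125%/4⌋ = $65,134; SL = ⌊$181,830/4⌋ = $45,457 → take DB $65,134. Book value $143,296.
Year 2: DB = ⌊$143,296 × 125%/4⌋ = $44,780; SL = ⌊$116,696/3⌋ = $38,898 → take DB $44,780. Book value $98,516.
Year 3: DB = ⌊$98,516 × 125%/4⌋ = $30,786; SL = ⌊$71,916/2⌋ = $35,958 → take SL $35,958. Book value $62,558.

$62,558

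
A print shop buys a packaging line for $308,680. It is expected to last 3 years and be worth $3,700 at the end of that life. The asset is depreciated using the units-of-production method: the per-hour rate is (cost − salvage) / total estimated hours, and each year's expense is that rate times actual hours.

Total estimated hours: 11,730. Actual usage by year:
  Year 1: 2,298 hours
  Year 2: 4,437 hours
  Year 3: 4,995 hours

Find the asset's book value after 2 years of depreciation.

$133,570

Depreciable base = $308,680 − $3,700 = $304,980.
Rate = $304,980 / 11,730 hours = $26 per hour.
Year 1: 2,298 × $26 = $59,748. Book value $248,932.
Year 2: 4,437 × $26 = $115,362. Book value $133,570.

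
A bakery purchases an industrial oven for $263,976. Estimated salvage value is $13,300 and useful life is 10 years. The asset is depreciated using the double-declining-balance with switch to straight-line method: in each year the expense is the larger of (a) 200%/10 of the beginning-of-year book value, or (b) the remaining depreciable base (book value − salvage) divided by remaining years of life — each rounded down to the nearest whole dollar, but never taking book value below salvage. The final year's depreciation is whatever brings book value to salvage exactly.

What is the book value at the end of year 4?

Depreciable base = $263,976 − $13,300 = $250,676.
Year 1: DB = ⌊$263,976 × 200%/10⌋ = $52,795; SL = ⌊$250,676/10⌋ = $25,067 → take DB $52,795. Book value $211,181.
Year 2: DB = ⌊$211,181 × 200%/10⌋ = $42,236; SL = ⌊$197,881/9⌋ = $21,986 → take DB $42,236. Book value $168,945.
Year 3: DB = ⌊$168,945 × 200%/10⌋ = $33,789; SL = ⌊$155,645/8⌋ = $19,455 → take DB $33,789. Book value $135,156.
Year 4: DB = ⌊$135,156 × 200%/10⌋ = $27,031; SL = ⌊$121,856/7⌋ = $17,408 → take DB $27,031. Book value $108,125.

$108,125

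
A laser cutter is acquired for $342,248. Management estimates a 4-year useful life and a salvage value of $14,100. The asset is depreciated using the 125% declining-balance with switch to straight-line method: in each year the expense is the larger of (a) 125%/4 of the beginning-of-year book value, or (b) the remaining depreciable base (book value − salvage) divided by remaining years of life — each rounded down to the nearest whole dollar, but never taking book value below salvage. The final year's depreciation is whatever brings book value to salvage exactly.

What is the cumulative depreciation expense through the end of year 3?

Depreciable base = $342,248 − $14,100 = $328,148.
Year 1: DB = ⌊$342,248 × 125%/4⌋ = $106,952; SL = ⌊$328,148/4⌋ = $82,037 → take DB $106,952. Book value $235,296.
Year 2: DB = ⌊$235,296 × 125%/4⌋ = $73,530; SL = ⌊$221,196/3⌋ = $73,732 → take SL $73,732. Book value $161,564.
Year 3: DB = ⌊$161,564 × 125%/4⌋ = $50,488; SL = ⌊$147,464/2⌋ = $73,732 → take SL $73,732. Book value $87,832.
Accumulated through year 3 = $342,248 − $87,832 = $254,416.

$254,416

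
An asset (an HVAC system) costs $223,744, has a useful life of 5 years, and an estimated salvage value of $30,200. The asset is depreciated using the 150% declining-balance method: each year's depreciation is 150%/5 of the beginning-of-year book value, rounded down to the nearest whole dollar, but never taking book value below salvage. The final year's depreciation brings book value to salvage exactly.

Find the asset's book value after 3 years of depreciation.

$76,745

Depreciable base = $223,744 − $30,200 = $193,544.
Year 1: ⌊$223,744 × 150%/5⌋ = $67,123. Book value $156,621.
Year 2: ⌊$156,621 × 150%/5⌋ = $46,986. Book value $109,635.
Year 3: ⌊$109,635 × 150%/5⌋ = $32,890. Book value $76,745.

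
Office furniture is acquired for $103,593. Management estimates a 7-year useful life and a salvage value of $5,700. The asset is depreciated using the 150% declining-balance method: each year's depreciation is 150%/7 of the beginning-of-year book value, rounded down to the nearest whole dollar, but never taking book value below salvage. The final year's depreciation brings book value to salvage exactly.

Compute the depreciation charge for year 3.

$13,704

Depreciable base = $103,593 − $5,700 = $97,893.
Year 1: ⌊$103,593 × 150%/7⌋ = $22,198. Book value $81,395.
Year 2: ⌊$81,395 × 150%/7⌋ = $17,441. Book value $63,954.
Year 3: ⌊$63,954 × 150%/7⌋ = $13,704. Book value $50,250.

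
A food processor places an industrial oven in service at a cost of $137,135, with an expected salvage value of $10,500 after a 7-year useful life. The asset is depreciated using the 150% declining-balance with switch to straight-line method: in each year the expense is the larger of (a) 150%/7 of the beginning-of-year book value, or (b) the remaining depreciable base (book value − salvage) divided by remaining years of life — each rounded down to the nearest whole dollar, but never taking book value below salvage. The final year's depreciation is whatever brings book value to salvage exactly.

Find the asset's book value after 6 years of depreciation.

$24,422

Depreciable base = $137,135 − $10,500 = $126,635.
Year 1: DB = ⌊$137,135 × 150%/7⌋ = $29,386; SL = ⌊$126,635/7⌋ = $18,090 → take DB $29,386. Book value $107,749.
Year 2: DB = ⌊$107,749 × 150%/7⌋ = $23,089; SL = ⌊$97,249/6⌋ = $16,208 → take DB $23,089. Book value $84,660.
Year 3: DB = ⌊$84,660 × 150%/7⌋ = $18,141; SL = ⌊$74,160/5⌋ = $14,832 → take DB $18,141. Book value $66,519.
Year 4: DB = ⌊$66,519 × 150%/7⌋ = $14,254; SL = ⌊$56,019/4⌋ = $14,004 → take DB $14,254. Book value $52,265.
Year 5: DB = ⌊$52,265 × 150%/7⌋ = $11,199; SL = ⌊$41,765/3⌋ = $13,921 → take SL $13,921. Book value $38,344.
Year 6: DB = ⌊$38,344 × 150%/7⌋ = $8,216; SL = ⌊$27,844/2⌋ = $13,922 → take SL $13,922. Book value $24,422.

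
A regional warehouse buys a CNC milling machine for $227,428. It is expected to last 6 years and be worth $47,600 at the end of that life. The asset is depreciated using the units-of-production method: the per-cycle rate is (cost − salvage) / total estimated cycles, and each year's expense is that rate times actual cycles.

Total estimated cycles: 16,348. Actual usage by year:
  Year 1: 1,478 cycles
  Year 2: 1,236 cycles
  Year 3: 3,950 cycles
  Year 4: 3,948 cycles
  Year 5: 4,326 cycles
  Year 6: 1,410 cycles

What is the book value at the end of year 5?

$63,110

Depreciable base = $227,428 − $47,600 = $179,828.
Rate = $179,828 / 16,348 cycles = $11 per cycle.
Year 1: 1,478 × $11 = $16,258. Book value $211,170.
Year 2: 1,236 × $11 = $13,596. Book value $197,574.
Year 3: 3,950 × $11 = $43,450. Book value $154,124.
Year 4: 3,948 × $11 = $43,428. Book value $110,696.
Year 5: 4,326 × $11 = $47,586. Book value $63,110.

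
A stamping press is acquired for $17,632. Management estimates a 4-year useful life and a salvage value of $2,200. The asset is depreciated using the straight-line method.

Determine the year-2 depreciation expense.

Depreciable base = $17,632 − $2,200 = $15,432.
Annual expense = $15,432 / 4 = $3,858.

$3,858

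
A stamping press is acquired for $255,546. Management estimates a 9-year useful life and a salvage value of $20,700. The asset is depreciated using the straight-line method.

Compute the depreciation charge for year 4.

Depreciable base = $255,546 − $20,700 = $234,846.
Annual expense = $234,846 / 9 = $26,094.

$26,094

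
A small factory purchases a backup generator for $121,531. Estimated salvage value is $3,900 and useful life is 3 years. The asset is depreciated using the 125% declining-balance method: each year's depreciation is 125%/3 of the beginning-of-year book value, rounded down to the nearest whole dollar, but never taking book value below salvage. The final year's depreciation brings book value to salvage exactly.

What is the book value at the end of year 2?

Depreciable base = $121,531 − $3,900 = $117,631.
Year 1: ⌊$121,531 × 125%/3⌋ = $50,637. Book value $70,894.
Year 2: ⌊$70,894 × 125%/3⌋ = $29,539. Book value $41,355.

$41,355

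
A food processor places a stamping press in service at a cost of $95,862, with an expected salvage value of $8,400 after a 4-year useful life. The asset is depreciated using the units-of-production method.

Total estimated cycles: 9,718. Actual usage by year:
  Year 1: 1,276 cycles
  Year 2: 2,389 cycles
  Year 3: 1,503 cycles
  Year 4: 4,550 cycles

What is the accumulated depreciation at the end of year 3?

Depreciable base = $95,862 − $8,400 = $87,462.
Rate = $87,462 / 9,718 cycles = $9 per cycle.
Year 1: 1,276 × $9 = $11,484. Book value $84,378.
Year 2: 2,389 × $9 = $21,501. Book value $62,877.
Year 3: 1,503 × $9 = $13,527. Book value $49,350.
Accumulated through year 3 = $95,862 − $49,350 = $46,512.

$46,512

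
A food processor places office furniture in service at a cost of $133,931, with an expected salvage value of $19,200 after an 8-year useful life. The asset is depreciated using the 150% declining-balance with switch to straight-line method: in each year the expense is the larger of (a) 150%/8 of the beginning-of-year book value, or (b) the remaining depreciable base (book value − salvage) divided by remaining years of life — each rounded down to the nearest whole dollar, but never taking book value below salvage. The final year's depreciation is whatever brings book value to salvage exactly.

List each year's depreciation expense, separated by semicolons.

$25,112; $20,403; $16,578; $13,469; $10,944; $9,408; $9,408; $9,409

Depreciable base = $133,931 − $19,200 = $114,731.
Year 1: DB = ⌊$133,931 × 150%/8⌋ = $25,112; SL = ⌊$114,731/8⌋ = $14,341 → take DB $25,112. Book value $108,819.
Year 2: DB = ⌊$108,819 × 150%/8⌋ = $20,403; SL = ⌊$89,619/7⌋ = $12,802 → take DB $20,403. Book value $88,416.
Year 3: DB = ⌊$88,416 × 150%/8⌋ = $16,578; SL = ⌊$69,216/6⌋ = $11,536 → take DB $16,578. Book value $71,838.
Year 4: DB = ⌊$71,838 × 150%/8⌋ = $13,469; SL = ⌊$52,638/5⌋ = $10,527 → take DB $13,469. Book value $58,369.
Year 5: DB = ⌊$58,369 × 150%/8⌋ = $10,944; SL = ⌊$39,169/4⌋ = $9,792 → take DB $10,944. Book value $47,425.
Year 6: DB = ⌊$47,425 × 150%/8⌋ = $8,892; SL = ⌊$28,225/3⌋ = $9,408 → take SL $9,408. Book value $38,017.
Year 7: DB = ⌊$38,017 × 150%/8⌋ = $7,128; SL = ⌊$18,817/2⌋ = $9,408 → take SL $9,408. Book value $28,609.
Year 8 (final): $28,609 − $19,200 = $9,409. Book value $19,200.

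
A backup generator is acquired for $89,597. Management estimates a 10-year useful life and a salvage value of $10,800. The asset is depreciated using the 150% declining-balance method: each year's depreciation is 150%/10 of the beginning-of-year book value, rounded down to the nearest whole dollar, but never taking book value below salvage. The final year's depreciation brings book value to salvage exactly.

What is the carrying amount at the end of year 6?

Depreciable base = $89,597 − $10,800 = $78,797.
Year 1: ⌊$89,597 × 150%/10⌋ = $13,439. Book value $76,158.
Year 2: ⌊$76,158 × 150%/10⌋ = $11,423. Book value $64,735.
Year 3: ⌊$64,735 × 150%/10⌋ = $9,710. Book value $55,025.
Year 4: ⌊$55,025 × 150%/10⌋ = $8,253. Book value $46,772.
Year 5: ⌊$46,772 × 150%/10⌋ = $7,015. Book value $39,757.
Year 6: ⌊$39,757 × 150%/10⌋ = $5,963. Book value $33,794.

$33,794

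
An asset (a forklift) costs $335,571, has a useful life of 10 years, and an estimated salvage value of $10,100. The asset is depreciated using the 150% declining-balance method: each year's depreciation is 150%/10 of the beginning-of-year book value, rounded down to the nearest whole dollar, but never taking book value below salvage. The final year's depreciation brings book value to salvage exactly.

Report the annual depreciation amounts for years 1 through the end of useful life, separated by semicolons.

$50,335; $42,785; $36,367; $30,912; $26,275; $22,334; $18,984; $16,136; $13,716; $67,627

Depreciable base = $335,571 − $10,100 = $325,471.
Year 1: ⌊$335,571 × 150%/10⌋ = $50,335. Book value $285,236.
Year 2: ⌊$285,236 × 150%/10⌋ = $42,785. Book value $242,451.
Year 3: ⌊$242,451 × 150%/10⌋ = $36,367. Book value $206,084.
Year 4: ⌊$206,084 × 150%/10⌋ = $30,912. Book value $175,172.
Year 5: ⌊$175,172 × 150%/10⌋ = $26,275. Book value $148,897.
Year 6: ⌊$148,897 × 150%/10⌋ = $22,334. Book value $126,563.
Year 7: ⌊$126,563 × 150%/10⌋ = $18,984. Book value $107,579.
Year 8: ⌊$107,579 × 150%/10⌋ = $16,136. Book value $91,443.
Year 9: ⌊$91,443 × 150%/10⌋ = $13,716. Book value $77,727.
Year 10 (final): $77,727 − $10,100 = $67,627. Book value $10,100.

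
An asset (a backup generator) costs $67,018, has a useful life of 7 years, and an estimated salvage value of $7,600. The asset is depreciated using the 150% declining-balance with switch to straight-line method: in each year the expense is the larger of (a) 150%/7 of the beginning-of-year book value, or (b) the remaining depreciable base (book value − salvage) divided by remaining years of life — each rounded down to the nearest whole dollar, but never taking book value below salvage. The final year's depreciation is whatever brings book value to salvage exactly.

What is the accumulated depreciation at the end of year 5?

$47,456

Depreciable base = $67,018 − $7,600 = $59,418.
Year 1: DB = ⌊$67,018 × 150%/7⌋ = $14,361; SL = ⌊$59,418/7⌋ = $8,488 → take DB $14,361. Book value $52,657.
Year 2: DB = ⌊$52,657 × 150%/7⌋ = $11,283; SL = ⌊$45,057/6⌋ = $7,509 → take DB $11,283. Book value $41,374.
Year 3: DB = ⌊$41,374 × 150%/7⌋ = $8,865; SL = ⌊$33,774/5⌋ = $6,754 → take DB $8,865. Book value $32,509.
Year 4: DB = ⌊$32,509 × 150%/7⌋ = $6,966; SL = ⌊$24,909/4⌋ = $6,227 → take DB $6,966. Book value $25,543.
Year 5: DB = ⌊$25,543 × 150%/7⌋ = $5,473; SL = ⌊$17,943/3⌋ = $5,981 → take SL $5,981. Book value $19,562.
Accumulated through year 5 = $67,018 − $19,562 = $47,456.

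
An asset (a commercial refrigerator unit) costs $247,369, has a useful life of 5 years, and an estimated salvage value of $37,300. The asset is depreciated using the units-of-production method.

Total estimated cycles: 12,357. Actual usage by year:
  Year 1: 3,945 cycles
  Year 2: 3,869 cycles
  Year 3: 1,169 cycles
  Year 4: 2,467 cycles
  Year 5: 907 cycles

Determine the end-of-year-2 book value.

Depreciable base = $247,369 − $37,300 = $210,069.
Rate = $210,069 / 12,357 cycles = $17 per cycle.
Year 1: 3,945 × $17 = $67,065. Book value $180,304.
Year 2: 3,869 × $17 = $65,773. Book value $114,531.

$114,531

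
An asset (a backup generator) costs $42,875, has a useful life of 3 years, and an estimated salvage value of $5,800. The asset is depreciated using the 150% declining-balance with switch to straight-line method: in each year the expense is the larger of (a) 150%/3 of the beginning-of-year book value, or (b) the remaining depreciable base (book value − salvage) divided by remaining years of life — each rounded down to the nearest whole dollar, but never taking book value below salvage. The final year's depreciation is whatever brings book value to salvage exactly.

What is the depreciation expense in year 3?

Depreciable base = $42,875 − $5,800 = $37,075.
Year 1: DB = ⌊$42,875 × 150%/3⌋ = $21,437; SL = ⌊$37,075/3⌋ = $12,358 → take DB $21,437. Book value $21,438.
Year 2: DB = ⌊$21,438 × 150%/3⌋ = $10,719; SL = ⌊$15,638/2⌋ = $7,819 → take DB $10,719. Book value $10,719.
Year 3 (final): $10,719 − $5,800 = $4,919. Book value $5,800.

$4,919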